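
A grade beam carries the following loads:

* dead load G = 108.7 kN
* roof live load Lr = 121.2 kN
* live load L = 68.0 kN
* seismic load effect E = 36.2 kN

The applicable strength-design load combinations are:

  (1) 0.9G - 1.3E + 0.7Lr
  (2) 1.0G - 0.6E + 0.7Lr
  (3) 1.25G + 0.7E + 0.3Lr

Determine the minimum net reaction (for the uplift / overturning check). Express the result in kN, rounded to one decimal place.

135.6 kN

(1) 0.9(108.7) - 1.3(36.2) + 0.7(121.2) = 135.6
(2) 1.0(108.7) - 0.6(36.2) + 0.7(121.2) = 108.7 - 21.7 + 84.8 = 171.8
(3) 1.25(108.7) + 0.7(36.2) + 0.3(121.2) = 135.9 + 25.3 + 36.4 = 197.6
Combination 1 gives the minimum: 135.6 kN.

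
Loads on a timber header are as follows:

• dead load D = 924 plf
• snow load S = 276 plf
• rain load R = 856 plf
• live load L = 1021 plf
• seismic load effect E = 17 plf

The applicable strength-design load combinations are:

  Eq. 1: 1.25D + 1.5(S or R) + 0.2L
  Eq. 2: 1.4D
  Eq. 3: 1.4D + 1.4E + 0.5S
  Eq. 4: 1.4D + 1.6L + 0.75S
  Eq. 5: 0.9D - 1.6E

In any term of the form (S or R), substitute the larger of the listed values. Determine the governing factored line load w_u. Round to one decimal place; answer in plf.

3134.2 plf

(S or R) → R = 856 plf.
Eq. 1: 1.25(924) + 1.5(856) + 0.2(1021) = 1155.0 + 1284.0 + 204.2 = 2643.2
Eq. 2: 1.4(924) = 1293.6
Eq. 3: 1.4(924) + 1.4(17) + 0.5(276) = 1293.6 + 23.8 + 138.0 = 1455.4
Eq. 4: 1.4(924) + 1.6(1021) + 0.75(276) = 1293.6 + 1633.6 + 207.0 = 3134.2
Eq. 5: 0.9(924) - 1.6(17) = 831.6 - 27.2 = 804.4
Combination 4 governs: w_u = 3134.2 plf.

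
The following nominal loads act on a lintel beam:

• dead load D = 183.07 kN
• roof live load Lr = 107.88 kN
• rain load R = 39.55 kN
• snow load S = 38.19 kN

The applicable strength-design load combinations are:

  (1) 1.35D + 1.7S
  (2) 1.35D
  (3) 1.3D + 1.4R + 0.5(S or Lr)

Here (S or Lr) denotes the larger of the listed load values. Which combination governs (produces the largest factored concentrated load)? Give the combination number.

Combination 3

(S or Lr) → Lr = 107.88 kN.
(1) 1.35(183.07) + 1.7(38.19) = 312.07
(2) 1.35(183.07) = 247.14
(3) 1.3(183.07) + 1.4(39.55) + 0.5(107.88) = 237.99 + 55.37 + 53.94 = 347.30
The largest value is 347.30 kN from combination 3.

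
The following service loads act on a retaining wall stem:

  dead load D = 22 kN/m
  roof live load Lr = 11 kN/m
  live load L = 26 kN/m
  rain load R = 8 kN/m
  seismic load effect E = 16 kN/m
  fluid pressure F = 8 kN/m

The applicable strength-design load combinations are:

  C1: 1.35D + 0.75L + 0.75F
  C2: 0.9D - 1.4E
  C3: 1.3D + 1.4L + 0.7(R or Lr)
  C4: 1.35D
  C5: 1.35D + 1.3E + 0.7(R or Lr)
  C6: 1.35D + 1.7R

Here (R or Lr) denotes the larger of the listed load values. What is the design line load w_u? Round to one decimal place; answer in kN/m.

72.7 kN/m

(R or Lr) → Lr = 11 kN/m.
C1: 1.35(22) + 0.75(26) + 0.75(8) = 55.2
C2: 0.9(22) - 1.4(16) = -2.6
C3: 1.3(22) + 1.4(26) + 0.7(11) = 72.7
C4: 1.35(22) = 29.7
C5: 1.35(22) + 1.3(16) + 0.7(11) = 58.2
C6: 1.35(22) + 1.7(8) = 43.3
Combination 3 governs: w_u = 72.7 kN/m.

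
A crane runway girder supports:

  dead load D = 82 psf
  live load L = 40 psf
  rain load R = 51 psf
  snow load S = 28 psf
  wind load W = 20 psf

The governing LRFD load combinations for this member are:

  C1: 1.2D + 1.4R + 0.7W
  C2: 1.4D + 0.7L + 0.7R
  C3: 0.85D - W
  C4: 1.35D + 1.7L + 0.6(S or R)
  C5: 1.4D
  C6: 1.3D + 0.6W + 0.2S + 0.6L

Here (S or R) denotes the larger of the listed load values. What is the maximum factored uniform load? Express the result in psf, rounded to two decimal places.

(S or R) → R = 51 psf.
C1: 1.2(82) + 1.4(51) + 0.7(20) = 183.80
C2: 1.4(82) + 0.7(40) + 0.7(51) = 178.50
C3: 0.85(82) - 1.0(20) = 49.70
C4: 1.35(82) + 1.7(40) + 0.6(51) = 209.30
C5: 1.4(82) = 114.80
C6: 1.3(82) + 0.6(20) + 0.2(28) + 0.6(40) = 148.20
Maximum is from combination 4.

209.30 psf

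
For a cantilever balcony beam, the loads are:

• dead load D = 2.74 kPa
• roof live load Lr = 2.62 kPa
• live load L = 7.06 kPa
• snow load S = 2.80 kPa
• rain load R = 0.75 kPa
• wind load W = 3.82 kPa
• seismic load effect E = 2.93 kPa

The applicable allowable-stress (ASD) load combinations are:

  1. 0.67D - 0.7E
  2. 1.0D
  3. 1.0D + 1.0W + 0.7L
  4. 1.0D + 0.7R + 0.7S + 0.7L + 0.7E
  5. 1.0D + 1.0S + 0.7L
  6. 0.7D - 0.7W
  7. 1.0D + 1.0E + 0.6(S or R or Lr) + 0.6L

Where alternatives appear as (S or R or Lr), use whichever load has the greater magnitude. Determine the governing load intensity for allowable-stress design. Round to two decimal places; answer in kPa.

12.22 kPa

(S or R or Lr) → S = 2.80 kPa.
1. 0.67(2.74) - 0.7(2.93) = -0.22
2. 1.0(2.74) = 2.74
3. 1.0(2.74) + 1.0(3.82) + 0.7(7.06) = 11.50
4. 1.0(2.74) + 0.7(0.75) + 0.7(2.80) + 0.7(7.06) + 0.7(2.93) = 12.22
5. 1.0(2.74) + 1.0(2.80) + 0.7(7.06) = 10.48
6. 0.7(2.74) - 0.7(3.82) = -0.76
7. 1.0(2.74) + 1.0(2.93) + 0.6(2.80) + 0.6(7.06) = 11.59
Combination 4 governs: q = 12.22 kPa.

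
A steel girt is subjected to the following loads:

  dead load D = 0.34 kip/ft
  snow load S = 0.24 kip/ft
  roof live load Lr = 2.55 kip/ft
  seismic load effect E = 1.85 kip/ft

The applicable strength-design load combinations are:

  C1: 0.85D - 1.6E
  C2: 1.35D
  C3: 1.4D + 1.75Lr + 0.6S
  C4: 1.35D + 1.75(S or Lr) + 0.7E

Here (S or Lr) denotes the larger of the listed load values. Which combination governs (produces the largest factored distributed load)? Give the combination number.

(S or Lr) → Lr = 2.55 kip/ft.
C1: 0.85(0.34) - 1.6(1.85) = -2.67
C2: 1.35(0.34) = 0.46
C3: 1.4(0.34) + 1.75(2.55) + 0.6(0.24) = 5.08
C4: 1.35(0.34) + 1.75(2.55) + 0.7(1.85) = 6.22
The largest value is 6.22 kip/ft from combination 4.

Combination 4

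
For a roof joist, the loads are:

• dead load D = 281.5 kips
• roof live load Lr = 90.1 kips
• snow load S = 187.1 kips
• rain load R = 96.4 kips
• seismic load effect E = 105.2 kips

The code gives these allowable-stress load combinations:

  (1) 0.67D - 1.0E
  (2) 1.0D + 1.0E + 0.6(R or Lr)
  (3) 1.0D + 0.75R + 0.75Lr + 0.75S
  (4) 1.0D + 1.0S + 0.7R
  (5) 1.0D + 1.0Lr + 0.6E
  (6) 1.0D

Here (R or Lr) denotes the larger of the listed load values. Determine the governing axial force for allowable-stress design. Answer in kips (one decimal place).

561.7 kips

(R or Lr) → R = 96.4 kips.
(1) 0.67(281.5) - 1.0(105.2) = 83.4
(2) 1.0(281.5) + 1.0(105.2) + 0.6(96.4) = 444.5
(3) 1.0(281.5) + 0.75(96.4) + 0.75(90.1) + 0.75(187.1) = 561.7
(4) 1.0(281.5) + 1.0(187.1) + 0.7(96.4) = 536.1
(5) 1.0(281.5) + 1.0(90.1) + 0.6(105.2) = 434.7
(6) 1.0(281.5) = 281.5
The controlling combination is 3, giving 561.7 kips.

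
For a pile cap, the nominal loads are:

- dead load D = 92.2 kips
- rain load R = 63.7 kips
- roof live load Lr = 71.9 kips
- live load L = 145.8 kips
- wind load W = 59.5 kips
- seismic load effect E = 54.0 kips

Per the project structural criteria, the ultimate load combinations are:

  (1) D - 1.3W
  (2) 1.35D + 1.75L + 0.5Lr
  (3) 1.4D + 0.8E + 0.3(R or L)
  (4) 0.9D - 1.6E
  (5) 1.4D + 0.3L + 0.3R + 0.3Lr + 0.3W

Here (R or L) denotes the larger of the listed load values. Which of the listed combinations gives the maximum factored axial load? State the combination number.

(R or L) → L = 145.8 kips.
(1) 1.0(92.2) - 1.3(59.5) = 92.20 - 77.35 = 14.85
(2) 1.35(92.2) + 1.75(145.8) + 0.5(71.9) = 124.47 + 255.15 + 35.95 = 415.57
(3) 1.4(92.2) + 0.8(54.0) + 0.3(145.8) = 129.08 + 43.20 + 43.74 = 216.02
(4) 0.9(92.2) - 1.6(54.0) = 82.98 - 86.40 = -3.42
(5) 1.4(92.2) + 0.3(145.8) + 0.3(63.7) + 0.3(71.9) + 0.3(59.5) = 129.08 + 43.74 + 19.11 + 21.57 + 17.85 = 231.35
The largest value is 415.57 kips from combination 2.

Combination 2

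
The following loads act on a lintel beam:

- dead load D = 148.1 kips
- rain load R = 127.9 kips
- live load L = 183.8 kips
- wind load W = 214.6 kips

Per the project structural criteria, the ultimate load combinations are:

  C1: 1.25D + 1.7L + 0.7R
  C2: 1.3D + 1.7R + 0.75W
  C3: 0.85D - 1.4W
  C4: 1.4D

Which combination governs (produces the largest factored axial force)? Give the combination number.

C1: 1.25(148.1) + 1.7(183.8) + 0.7(127.9) = 587.12
C2: 1.3(148.1) + 1.7(127.9) + 0.75(214.6) = 570.91
C3: 0.85(148.1) - 1.4(214.6) = -174.56
C4: 1.4(148.1) = 207.34
The largest value is 587.12 kips from combination 1.

Combination 1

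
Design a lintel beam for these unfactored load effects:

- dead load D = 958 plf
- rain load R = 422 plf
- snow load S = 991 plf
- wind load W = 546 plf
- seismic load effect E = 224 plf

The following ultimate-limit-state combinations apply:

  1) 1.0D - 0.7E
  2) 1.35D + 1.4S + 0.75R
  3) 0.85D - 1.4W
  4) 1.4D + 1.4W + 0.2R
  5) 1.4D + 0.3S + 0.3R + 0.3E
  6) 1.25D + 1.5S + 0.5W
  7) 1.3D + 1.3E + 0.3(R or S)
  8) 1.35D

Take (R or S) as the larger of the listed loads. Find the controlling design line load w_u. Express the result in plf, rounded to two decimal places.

2997.20 plf

(R or S) → S = 991 plf.
1) 1.0(958) - 0.7(224) = 958.00 - 156.80 = 801.20
2) 1.35(958) + 1.4(991) + 0.75(422) = 1293.30 + 1387.40 + 316.50 = 2997.20
3) 0.85(958) - 1.4(546) = 814.30 - 764.40 = 49.90
4) 1.4(958) + 1.4(546) + 0.2(422) = 1341.20 + 764.40 + 84.40 = 2190.00
5) 1.4(958) + 0.3(991) + 0.3(422) + 0.3(224) = 1341.20 + 297.30 + 126.60 + 67.20 = 1832.30
6) 1.25(958) + 1.5(991) + 0.5(546) = 1197.50 + 1486.50 + 273.00 = 2957.00
7) 1.3(958) + 1.3(224) + 0.3(991) = 1245.40 + 291.20 + 297.30 = 1833.90
8) 1.35(958) = 1293.30
The controlling combination is 2, giving 2997.20 plf.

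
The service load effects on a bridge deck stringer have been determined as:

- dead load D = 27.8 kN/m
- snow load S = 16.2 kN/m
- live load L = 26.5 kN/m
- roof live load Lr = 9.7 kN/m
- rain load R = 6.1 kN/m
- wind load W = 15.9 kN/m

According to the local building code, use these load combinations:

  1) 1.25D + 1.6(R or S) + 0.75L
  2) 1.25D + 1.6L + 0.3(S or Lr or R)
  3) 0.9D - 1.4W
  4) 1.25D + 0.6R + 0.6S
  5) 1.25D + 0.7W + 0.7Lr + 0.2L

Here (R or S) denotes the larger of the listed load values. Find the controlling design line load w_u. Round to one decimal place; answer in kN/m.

(R or S) → S = 16.2 kN/m; (S or Lr or R) → S = 16.2 kN/m.
1) 1.25(27.8) + 1.6(16.2) + 0.75(26.5) = 80.5
2) 1.25(27.8) + 1.6(26.5) + 0.3(16.2) = 82.0
3) 0.9(27.8) - 1.4(15.9) = 2.8
4) 1.25(27.8) + 0.6(6.1) + 0.6(16.2) = 48.1
5) 1.25(27.8) + 0.7(15.9) + 0.7(9.7) + 0.2(26.5) = 58.0
The controlling combination is 2, giving 82.0 kN/m.

82.0 kN/m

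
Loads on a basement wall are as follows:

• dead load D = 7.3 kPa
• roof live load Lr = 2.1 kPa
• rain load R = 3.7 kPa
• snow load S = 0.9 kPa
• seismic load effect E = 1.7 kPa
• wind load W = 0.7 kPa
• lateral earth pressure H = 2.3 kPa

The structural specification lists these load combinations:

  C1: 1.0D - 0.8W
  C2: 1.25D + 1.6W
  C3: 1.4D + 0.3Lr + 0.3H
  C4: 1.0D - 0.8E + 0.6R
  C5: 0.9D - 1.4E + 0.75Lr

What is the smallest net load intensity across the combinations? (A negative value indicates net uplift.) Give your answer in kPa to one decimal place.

5.8 kPa

C1: 1.0(7.3) - 0.8(0.7) = 6.7
C2: 1.25(7.3) + 1.6(0.7) = 10.2
C3: 1.4(7.3) + 0.3(2.1) + 0.3(2.3) = 11.5
C4: 1.0(7.3) - 0.8(1.7) + 0.6(3.7) = 8.2
C5: 0.9(7.3) - 1.4(1.7) + 0.75(2.1) = 5.8
Combination 5 gives the minimum: 5.8 kPa.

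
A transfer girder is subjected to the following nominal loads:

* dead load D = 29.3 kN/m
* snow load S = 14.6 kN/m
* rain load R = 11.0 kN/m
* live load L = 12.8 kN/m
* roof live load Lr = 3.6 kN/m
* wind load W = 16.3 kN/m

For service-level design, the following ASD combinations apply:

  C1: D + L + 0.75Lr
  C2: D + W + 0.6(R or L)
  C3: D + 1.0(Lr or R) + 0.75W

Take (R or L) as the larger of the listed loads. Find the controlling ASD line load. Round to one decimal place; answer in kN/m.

(R or L) → L = 12.8 kN/m; (Lr or R) → R = 11.0 kN/m.
C1: 1.0(29.3) + 1.0(12.8) + 0.75(3.6) = 29.3 + 12.8 + 2.7 = 44.8
C2: 1.0(29.3) + 1.0(16.3) + 0.6(12.8) = 29.3 + 16.3 + 7.7 = 53.3
C3: 1.0(29.3) + 1.0(11.0) + 0.75(16.3) = 29.3 + 11.0 + 12.2 = 52.5
Maximum is from combination 2.

53.3 kN/m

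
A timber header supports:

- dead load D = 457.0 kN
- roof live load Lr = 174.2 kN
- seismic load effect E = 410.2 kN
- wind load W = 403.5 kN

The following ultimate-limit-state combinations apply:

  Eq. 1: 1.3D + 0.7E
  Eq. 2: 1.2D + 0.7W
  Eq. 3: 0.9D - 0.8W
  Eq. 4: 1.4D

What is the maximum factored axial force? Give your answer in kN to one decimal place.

Eq. 1: 1.3(457.0) + 0.7(410.2) = 881.2
Eq. 2: 1.2(457.0) + 0.7(403.5) = 830.9
Eq. 3: 0.9(457.0) - 0.8(403.5) = 88.5
Eq. 4: 1.4(457.0) = 639.8
Combination 1 governs: N_u = 881.2 kN.

881.2 kN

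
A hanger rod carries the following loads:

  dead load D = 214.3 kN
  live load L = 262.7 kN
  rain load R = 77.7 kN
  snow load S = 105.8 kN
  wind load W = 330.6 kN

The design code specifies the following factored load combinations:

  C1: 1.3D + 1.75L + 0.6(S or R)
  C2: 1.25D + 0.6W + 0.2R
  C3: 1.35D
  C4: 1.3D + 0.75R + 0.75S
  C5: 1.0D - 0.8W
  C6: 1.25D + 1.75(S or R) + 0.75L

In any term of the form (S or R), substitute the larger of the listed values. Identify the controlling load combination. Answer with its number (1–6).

Combination 1

(S or R) → S = 105.8 kN.
C1: 1.3(214.3) + 1.75(262.7) + 0.6(105.8) = 278.59 + 459.73 + 63.48 = 801.80
C2: 1.25(214.3) + 0.6(330.6) + 0.2(77.7) = 267.88 + 198.36 + 15.54 = 481.78
C3: 1.35(214.3) = 289.31
C4: 1.3(214.3) + 0.75(77.7) + 0.75(105.8) = 278.59 + 58.28 + 79.35 = 416.22
C5: 1.0(214.3) - 0.8(330.6) = 214.30 - 264.48 = -50.18
C6: 1.25(214.3) + 1.75(105.8) + 0.75(262.7) = 650.05
The largest value is 801.80 kN from combination 1.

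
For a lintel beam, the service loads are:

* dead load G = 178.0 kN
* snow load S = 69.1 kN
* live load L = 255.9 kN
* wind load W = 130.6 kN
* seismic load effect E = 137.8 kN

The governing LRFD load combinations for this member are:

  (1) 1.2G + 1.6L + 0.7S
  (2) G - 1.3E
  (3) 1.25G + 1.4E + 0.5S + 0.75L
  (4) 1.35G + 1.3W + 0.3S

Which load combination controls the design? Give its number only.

(1) 1.2(178.0) + 1.6(255.9) + 0.7(69.1) = 213.6 + 409.4 + 48.4 = 671.4
(2) 1.0(178.0) - 1.3(137.8) = 178.0 - 179.1 = -1.1
(3) 1.25(178.0) + 1.4(137.8) + 0.5(69.1) + 0.75(255.9) = 222.5 + 192.9 + 34.6 + 191.9 = 641.9
(4) 1.35(178.0) + 1.3(130.6) + 0.3(69.1) = 240.3 + 169.8 + 20.7 = 430.8
The largest value is 671.4 kN from combination 1.

Combination 1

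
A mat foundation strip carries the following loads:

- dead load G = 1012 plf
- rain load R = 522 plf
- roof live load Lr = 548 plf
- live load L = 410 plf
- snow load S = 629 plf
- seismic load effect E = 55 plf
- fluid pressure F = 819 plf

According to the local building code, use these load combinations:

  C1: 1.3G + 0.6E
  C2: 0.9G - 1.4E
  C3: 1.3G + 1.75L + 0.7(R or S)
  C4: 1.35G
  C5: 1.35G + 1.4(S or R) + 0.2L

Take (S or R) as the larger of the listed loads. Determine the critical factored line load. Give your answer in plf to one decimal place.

(R or S) → S = 629 plf; (S or R) → S = 629 plf.
C1: 1.3(1012) + 0.6(55) = 1315.6 + 33.0 = 1348.6
C2: 0.9(1012) - 1.4(55) = 910.8 - 77.0 = 833.8
C3: 1.3(1012) + 1.75(410) + 0.7(629) = 1315.6 + 717.5 + 440.3 = 2473.4
C4: 1.35(1012) = 1366.2
C5: 1.35(1012) + 1.4(629) + 0.2(410) = 1366.2 + 880.6 + 82.0 = 2328.8
Combination 3 governs: w_u = 2473.4 plf.

2473.4 plf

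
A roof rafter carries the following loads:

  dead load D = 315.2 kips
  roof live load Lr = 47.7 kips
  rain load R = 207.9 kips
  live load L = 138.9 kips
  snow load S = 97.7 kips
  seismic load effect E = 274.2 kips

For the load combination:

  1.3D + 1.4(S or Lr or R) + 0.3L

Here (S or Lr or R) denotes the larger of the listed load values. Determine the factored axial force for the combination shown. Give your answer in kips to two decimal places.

742.49 kips

(S or Lr or R) → R = 207.9 kips.
1.3(315.2) + 1.4(207.9) + 0.3(138.9) = 409.76 + 291.06 + 41.67 = 742.49
P_u = 742.49 kips.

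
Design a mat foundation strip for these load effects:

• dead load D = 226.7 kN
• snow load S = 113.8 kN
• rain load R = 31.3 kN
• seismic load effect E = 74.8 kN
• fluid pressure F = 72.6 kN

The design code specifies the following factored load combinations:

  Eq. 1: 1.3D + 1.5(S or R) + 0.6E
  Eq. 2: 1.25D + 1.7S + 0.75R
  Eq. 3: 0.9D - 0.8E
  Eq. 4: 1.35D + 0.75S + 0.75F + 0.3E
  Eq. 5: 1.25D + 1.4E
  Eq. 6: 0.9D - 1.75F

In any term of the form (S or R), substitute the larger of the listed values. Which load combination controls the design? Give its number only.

(S or R) → S = 113.8 kN.
Eq. 1: 1.3(226.7) + 1.5(113.8) + 0.6(74.8) = 294.71 + 170.70 + 44.88 = 510.29
Eq. 2: 1.25(226.7) + 1.7(113.8) + 0.75(31.3) = 500.31
Eq. 3: 0.9(226.7) - 0.8(74.8) = 204.03 - 59.84 = 144.19
Eq. 4: 1.35(226.7) + 0.75(113.8) + 0.75(72.6) + 0.3(74.8) = 306.05 + 85.35 + 54.45 + 22.44 = 468.29
Eq. 5: 1.25(226.7) + 1.4(74.8) = 283.38 + 104.72 = 388.10
Eq. 6: 0.9(226.7) - 1.75(72.6) = 204.03 - 127.05 = 76.98
The largest value is 510.29 kN from combination 1.

Combination 1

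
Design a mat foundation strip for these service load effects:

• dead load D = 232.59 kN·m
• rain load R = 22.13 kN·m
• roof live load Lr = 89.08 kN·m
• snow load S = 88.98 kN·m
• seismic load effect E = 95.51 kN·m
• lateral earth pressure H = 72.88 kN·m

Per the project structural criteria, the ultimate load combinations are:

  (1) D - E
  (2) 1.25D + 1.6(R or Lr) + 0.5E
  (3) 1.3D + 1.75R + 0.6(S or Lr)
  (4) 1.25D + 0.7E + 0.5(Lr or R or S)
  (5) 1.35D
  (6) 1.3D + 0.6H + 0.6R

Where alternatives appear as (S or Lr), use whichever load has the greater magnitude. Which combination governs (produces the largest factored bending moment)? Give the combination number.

Combination 2

(R or Lr) → Lr = 89.08 kN·m; (S or Lr) → Lr = 89.08 kN·m; (Lr or R or S) → Lr = 89.08 kN·m.
(1) 1.0(232.59) - 1.0(95.51) = 232.59 - 95.51 = 137.08
(2) 1.25(232.59) + 1.6(89.08) + 0.5(95.51) = 481.02
(3) 1.3(232.59) + 1.75(22.13) + 0.6(89.08) = 394.54
(4) 1.25(232.59) + 0.7(95.51) + 0.5(89.08) = 402.13
(5) 1.35(232.59) = 314.00
(6) 1.3(232.59) + 0.6(72.88) + 0.6(22.13) = 359.37
The largest value is 481.02 kN·m from combination 2.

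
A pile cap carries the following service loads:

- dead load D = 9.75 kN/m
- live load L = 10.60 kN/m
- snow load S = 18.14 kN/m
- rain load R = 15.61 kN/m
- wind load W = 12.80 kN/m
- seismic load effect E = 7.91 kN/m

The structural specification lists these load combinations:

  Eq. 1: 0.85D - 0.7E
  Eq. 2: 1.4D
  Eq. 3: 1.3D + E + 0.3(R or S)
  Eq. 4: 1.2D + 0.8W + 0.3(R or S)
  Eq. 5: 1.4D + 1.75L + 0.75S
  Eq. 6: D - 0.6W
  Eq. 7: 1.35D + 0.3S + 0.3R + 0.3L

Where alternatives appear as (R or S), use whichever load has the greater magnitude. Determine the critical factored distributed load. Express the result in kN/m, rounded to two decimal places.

(R or S) → S = 18.14 kN/m.
Eq. 1: 0.85(9.75) - 0.7(7.91) = 8.29 - 5.54 = 2.75
Eq. 2: 1.4(9.75) = 13.65
Eq. 3: 1.3(9.75) + 1.0(7.91) + 0.3(18.14) = 12.68 + 7.91 + 5.44 = 26.03
Eq. 4: 1.2(9.75) + 0.8(12.80) + 0.3(18.14) = 11.70 + 10.24 + 5.44 = 27.38
Eq. 5: 1.4(9.75) + 1.75(10.60) + 0.75(18.14) = 13.65 + 18.55 + 13.61 = 45.81
Eq. 6: 1.0(9.75) - 0.6(12.80) = 9.75 - 7.68 = 2.07
Eq. 7: 1.35(9.75) + 0.3(18.14) + 0.3(15.61) + 0.3(10.60) = 26.47
Combination 5 governs: w_u = 45.81 kN/m.

45.81 kN/m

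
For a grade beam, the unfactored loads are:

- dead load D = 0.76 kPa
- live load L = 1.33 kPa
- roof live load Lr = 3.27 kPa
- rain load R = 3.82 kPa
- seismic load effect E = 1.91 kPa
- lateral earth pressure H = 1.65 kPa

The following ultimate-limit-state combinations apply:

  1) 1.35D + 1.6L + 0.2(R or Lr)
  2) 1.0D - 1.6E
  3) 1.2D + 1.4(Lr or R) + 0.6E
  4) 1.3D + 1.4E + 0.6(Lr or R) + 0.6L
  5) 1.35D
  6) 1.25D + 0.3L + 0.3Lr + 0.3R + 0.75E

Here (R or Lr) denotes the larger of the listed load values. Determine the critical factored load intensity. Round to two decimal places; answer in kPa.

(R or Lr) → R = 3.82 kPa; (Lr or R) → R = 3.82 kPa.
1) 1.35(0.76) + 1.6(1.33) + 0.2(3.82) = 1.03 + 2.13 + 0.76 = 3.92
2) 1.0(0.76) - 1.6(1.91) = 0.76 - 3.06 = -2.30
3) 1.2(0.76) + 1.4(3.82) + 0.6(1.91) = 0.91 + 5.35 + 1.15 = 7.41
4) 1.3(0.76) + 1.4(1.91) + 0.6(3.82) + 0.6(1.33) = 0.99 + 2.67 + 2.29 + 0.80 = 6.75
5) 1.35(0.76) = 1.03
6) 1.25(0.76) + 0.3(1.33) + 0.3(3.27) + 0.3(3.82) + 0.75(1.91) = 0.95 + 0.40 + 0.98 + 1.15 + 1.43 = 4.91
Combination 3 governs: q_u = 7.41 kPa.

7.41 kPa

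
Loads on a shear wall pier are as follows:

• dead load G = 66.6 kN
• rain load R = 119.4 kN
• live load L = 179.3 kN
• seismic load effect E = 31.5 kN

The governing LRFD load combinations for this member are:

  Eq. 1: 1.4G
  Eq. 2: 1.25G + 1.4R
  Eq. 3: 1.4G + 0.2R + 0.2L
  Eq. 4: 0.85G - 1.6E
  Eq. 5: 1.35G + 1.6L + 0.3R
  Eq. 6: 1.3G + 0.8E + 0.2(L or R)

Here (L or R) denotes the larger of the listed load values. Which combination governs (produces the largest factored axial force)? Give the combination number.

Combination 5

(L or R) → L = 179.3 kN.
Eq. 1: 1.4(66.6) = 93.2
Eq. 2: 1.25(66.6) + 1.4(119.4) = 250.4
Eq. 3: 1.4(66.6) + 0.2(119.4) + 0.2(179.3) = 93.2 + 23.9 + 35.9 = 153.0
Eq. 4: 0.85(66.6) - 1.6(31.5) = 56.6 - 50.4 = 6.2
Eq. 5: 1.35(66.6) + 1.6(179.3) + 0.3(119.4) = 89.9 + 286.9 + 35.8 = 412.6
Eq. 6: 1.3(66.6) + 0.8(31.5) + 0.2(179.3) = 147.6
The largest value is 412.6 kN from combination 5.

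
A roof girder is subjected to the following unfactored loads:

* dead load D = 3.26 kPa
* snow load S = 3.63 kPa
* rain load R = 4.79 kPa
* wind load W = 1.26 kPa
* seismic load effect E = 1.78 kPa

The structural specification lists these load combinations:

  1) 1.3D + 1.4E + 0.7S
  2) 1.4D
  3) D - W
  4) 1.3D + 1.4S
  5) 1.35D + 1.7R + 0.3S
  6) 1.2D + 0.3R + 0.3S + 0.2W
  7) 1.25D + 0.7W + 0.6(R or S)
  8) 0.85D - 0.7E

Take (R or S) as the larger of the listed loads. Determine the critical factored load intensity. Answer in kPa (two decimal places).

(R or S) → R = 4.79 kPa.
1) 1.3(3.26) + 1.4(1.78) + 0.7(3.63) = 9.27
2) 1.4(3.26) = 4.56
3) 1.0(3.26) - 1.0(1.26) = 2.00
4) 1.3(3.26) + 1.4(3.63) = 9.32
5) 1.35(3.26) + 1.7(4.79) + 0.3(3.63) = 13.63
6) 1.2(3.26) + 0.3(4.79) + 0.3(3.63) + 0.2(1.26) = 6.69
7) 1.25(3.26) + 0.7(1.26) + 0.6(4.79) = 7.83
8) 0.85(3.26) - 0.7(1.78) = 1.53
Combination 5 governs: q_u = 13.63 kPa.

13.63 kPa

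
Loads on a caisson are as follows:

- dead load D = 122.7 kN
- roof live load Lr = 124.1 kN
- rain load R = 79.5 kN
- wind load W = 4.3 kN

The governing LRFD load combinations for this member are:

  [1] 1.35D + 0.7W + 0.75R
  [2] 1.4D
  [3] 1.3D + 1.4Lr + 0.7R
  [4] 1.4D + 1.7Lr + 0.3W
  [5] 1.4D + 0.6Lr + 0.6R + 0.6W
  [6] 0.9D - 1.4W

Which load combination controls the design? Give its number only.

[1] 1.35(122.7) + 0.7(4.3) + 0.75(79.5) = 228.3
[2] 1.4(122.7) = 171.8
[3] 1.3(122.7) + 1.4(124.1) + 0.7(79.5) = 159.5 + 173.7 + 55.7 = 388.9
[4] 1.4(122.7) + 1.7(124.1) + 0.3(4.3) = 384.0
[5] 1.4(122.7) + 0.6(124.1) + 0.6(79.5) + 0.6(4.3) = 296.5
[6] 0.9(122.7) - 1.4(4.3) = 110.4 - 6.0 = 104.4
The largest value is 388.9 kN from combination 3.

Combination 3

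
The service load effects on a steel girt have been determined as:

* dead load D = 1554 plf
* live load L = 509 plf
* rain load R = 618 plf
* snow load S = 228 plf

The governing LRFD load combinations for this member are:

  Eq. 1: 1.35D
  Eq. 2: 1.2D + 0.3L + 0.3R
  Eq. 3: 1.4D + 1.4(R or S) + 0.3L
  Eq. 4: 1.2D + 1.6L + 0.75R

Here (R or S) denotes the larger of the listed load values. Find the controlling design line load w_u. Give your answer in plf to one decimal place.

(R or S) → R = 618 plf.
Eq. 1: 1.35(1554) = 2097.9
Eq. 2: 1.2(1554) + 0.3(509) + 0.3(618) = 1864.8 + 152.7 + 185.4 = 2202.9
Eq. 3: 1.4(1554) + 1.4(618) + 0.3(509) = 2175.6 + 865.2 + 152.7 = 3193.5
Eq. 4: 1.2(1554) + 1.6(509) + 0.75(618) = 1864.8 + 814.4 + 463.5 = 3142.7
Maximum is from combination 3.

3193.5 plf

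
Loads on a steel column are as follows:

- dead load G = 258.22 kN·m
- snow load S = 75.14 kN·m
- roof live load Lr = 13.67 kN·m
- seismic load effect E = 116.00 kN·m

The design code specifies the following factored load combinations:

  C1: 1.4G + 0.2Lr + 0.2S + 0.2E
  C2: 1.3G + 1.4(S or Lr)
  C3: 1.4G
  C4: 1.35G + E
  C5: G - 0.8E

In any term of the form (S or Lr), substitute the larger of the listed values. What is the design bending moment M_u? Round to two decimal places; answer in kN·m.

(S or Lr) → S = 75.14 kN·m.
C1: 1.4(258.22) + 0.2(13.67) + 0.2(75.14) + 0.2(116.00) = 361.51 + 2.73 + 15.03 + 23.20 = 402.47
C2: 1.3(258.22) + 1.4(75.14) = 440.88
C3: 1.4(258.22) = 361.51
C4: 1.35(258.22) + 1.0(116.00) = 348.60 + 116.00 = 464.60
C5: 1.0(258.22) - 0.8(116.00) = 258.22 - 92.80 = 165.42
Combination 4 governs: M_u = 464.60 kN·m.

464.60 kN·m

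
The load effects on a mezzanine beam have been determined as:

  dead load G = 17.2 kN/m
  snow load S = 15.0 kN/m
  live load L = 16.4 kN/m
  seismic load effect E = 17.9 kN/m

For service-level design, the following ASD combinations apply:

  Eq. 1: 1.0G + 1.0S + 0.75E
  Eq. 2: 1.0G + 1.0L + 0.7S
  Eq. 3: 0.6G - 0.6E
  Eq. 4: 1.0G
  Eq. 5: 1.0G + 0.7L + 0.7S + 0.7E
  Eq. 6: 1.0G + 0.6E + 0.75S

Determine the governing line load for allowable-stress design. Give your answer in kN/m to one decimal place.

Eq. 1: 1.0(17.2) + 1.0(15.0) + 0.75(17.9) = 17.2 + 15.0 + 13.4 = 45.6
Eq. 2: 1.0(17.2) + 1.0(16.4) + 0.7(15.0) = 17.2 + 16.4 + 10.5 = 44.1
Eq. 3: 0.6(17.2) - 0.6(17.9) = 10.3 - 10.7 = -0.4
Eq. 4: 1.0(17.2) = 17.2
Eq. 5: 1.0(17.2) + 0.7(16.4) + 0.7(15.0) + 0.7(17.9) = 17.2 + 11.5 + 10.5 + 12.5 = 51.7
Eq. 6: 1.0(17.2) + 0.6(17.9) + 0.75(15.0) = 17.2 + 10.7 + 11.3 = 39.2
Combination 5 governs: w = 51.7 kN/m.

51.7 kN/m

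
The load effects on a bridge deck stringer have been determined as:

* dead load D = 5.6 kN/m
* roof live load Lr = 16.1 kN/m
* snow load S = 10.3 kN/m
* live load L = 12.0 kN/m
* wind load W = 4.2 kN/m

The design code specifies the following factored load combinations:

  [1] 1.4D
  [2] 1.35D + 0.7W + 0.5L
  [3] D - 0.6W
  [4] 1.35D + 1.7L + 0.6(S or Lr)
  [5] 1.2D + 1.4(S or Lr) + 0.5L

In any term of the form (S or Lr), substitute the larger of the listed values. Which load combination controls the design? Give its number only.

Combination 4

(S or Lr) → Lr = 16.1 kN/m.
[1] 1.4(5.6) = 7.8
[2] 1.35(5.6) + 0.7(4.2) + 0.5(12.0) = 7.6 + 2.9 + 6.0 = 16.5
[3] 1.0(5.6) - 0.6(4.2) = 5.6 - 2.5 = 3.1
[4] 1.35(5.6) + 1.7(12.0) + 0.6(16.1) = 37.6
[5] 1.2(5.6) + 1.4(16.1) + 0.5(12.0) = 35.3
The largest value is 37.6 kN/m from combination 4.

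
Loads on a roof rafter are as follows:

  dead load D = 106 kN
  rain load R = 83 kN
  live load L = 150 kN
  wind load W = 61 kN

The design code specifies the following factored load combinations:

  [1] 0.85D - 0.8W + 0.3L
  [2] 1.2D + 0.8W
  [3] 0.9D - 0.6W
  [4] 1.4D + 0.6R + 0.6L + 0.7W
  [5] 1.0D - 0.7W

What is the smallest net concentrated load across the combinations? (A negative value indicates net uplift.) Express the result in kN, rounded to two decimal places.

[1] 0.85(106) - 0.8(61) + 0.3(150) = 90.10 - 48.80 + 45.00 = 86.30
[2] 1.2(106) + 0.8(61) = 127.20 + 48.80 = 176.00
[3] 0.9(106) - 0.6(61) = 95.40 - 36.60 = 58.80
[4] 1.4(106) + 0.6(83) + 0.6(150) + 0.7(61) = 148.40 + 49.80 + 90.00 + 42.70 = 330.90
[5] 1.0(106) - 0.7(61) = 106.00 - 42.70 = 63.30
Combination 3 gives the minimum: 58.80 kN.

58.80 kN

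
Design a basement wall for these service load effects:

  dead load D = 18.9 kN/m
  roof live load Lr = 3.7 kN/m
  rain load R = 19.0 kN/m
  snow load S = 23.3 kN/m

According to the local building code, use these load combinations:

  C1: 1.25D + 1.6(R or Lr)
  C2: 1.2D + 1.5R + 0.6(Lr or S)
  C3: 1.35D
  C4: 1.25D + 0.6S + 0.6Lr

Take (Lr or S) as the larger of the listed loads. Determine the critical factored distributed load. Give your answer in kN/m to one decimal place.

(R or Lr) → R = 19.0 kN/m; (Lr or S) → S = 23.3 kN/m.
C1: 1.25(18.9) + 1.6(19.0) = 23.6 + 30.4 = 54.0
C2: 1.2(18.9) + 1.5(19.0) + 0.6(23.3) = 22.7 + 28.5 + 14.0 = 65.2
C3: 1.35(18.9) = 25.5
C4: 1.25(18.9) + 0.6(23.3) + 0.6(3.7) = 23.6 + 14.0 + 2.2 = 39.8
Combination 2 governs: w_u = 65.2 kN/m.

65.2 kN/m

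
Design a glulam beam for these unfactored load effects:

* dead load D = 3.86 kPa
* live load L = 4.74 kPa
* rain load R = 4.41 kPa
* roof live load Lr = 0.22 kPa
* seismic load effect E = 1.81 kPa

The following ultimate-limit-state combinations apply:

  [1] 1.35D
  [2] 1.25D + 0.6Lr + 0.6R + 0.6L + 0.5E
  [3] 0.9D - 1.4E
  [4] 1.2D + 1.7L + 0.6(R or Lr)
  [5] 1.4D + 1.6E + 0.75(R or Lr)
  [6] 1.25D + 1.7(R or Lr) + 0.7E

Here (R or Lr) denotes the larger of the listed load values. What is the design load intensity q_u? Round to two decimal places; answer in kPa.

15.34 kPa

(R or Lr) → R = 4.41 kPa.
[1] 1.35(3.86) = 5.21
[2] 1.25(3.86) + 0.6(0.22) + 0.6(4.41) + 0.6(4.74) + 0.5(1.81) = 11.35
[3] 0.9(3.86) - 1.4(1.81) = 3.47 - 2.53 = 0.94
[4] 1.2(3.86) + 1.7(4.74) + 0.6(4.41) = 4.63 + 8.06 + 2.65 = 15.34
[5] 1.4(3.86) + 1.6(1.81) + 0.75(4.41) = 5.40 + 2.90 + 3.31 = 11.61
[6] 1.25(3.86) + 1.7(4.41) + 0.7(1.81) = 13.59
The controlling combination is 4, giving 15.34 kPa.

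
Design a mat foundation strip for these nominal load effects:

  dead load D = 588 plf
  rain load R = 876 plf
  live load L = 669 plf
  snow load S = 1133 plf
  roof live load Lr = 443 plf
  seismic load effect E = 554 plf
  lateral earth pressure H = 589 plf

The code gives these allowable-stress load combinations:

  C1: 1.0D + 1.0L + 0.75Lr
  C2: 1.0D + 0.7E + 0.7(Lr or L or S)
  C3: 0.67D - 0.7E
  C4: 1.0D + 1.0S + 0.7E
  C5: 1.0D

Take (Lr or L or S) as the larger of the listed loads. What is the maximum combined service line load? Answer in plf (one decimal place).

(Lr or L or S) → S = 1133 plf.
C1: 1.0(588) + 1.0(669) + 0.75(443) = 1589.3
C2: 1.0(588) + 0.7(554) + 0.7(1133) = 1768.9
C3: 0.67(588) - 0.7(554) = 6.2
C4: 1.0(588) + 1.0(1133) + 0.7(554) = 2108.8
C5: 1.0(588) = 588.0
The controlling combination is 4, giving 2108.8 plf.

2108.8 plf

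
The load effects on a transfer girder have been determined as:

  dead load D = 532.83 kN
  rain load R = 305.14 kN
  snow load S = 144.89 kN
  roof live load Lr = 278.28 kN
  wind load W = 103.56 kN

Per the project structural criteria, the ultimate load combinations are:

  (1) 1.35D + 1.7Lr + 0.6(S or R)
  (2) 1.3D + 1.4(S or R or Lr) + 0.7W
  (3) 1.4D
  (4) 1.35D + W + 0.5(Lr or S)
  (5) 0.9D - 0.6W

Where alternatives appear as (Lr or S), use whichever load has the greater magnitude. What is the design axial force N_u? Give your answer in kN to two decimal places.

1375.48 kN

(S or R) → R = 305.14 kN; (S or R or Lr) → R = 305.14 kN; (Lr or S) → Lr = 278.28 kN.
(1) 1.35(532.83) + 1.7(278.28) + 0.6(305.14) = 1375.48
(2) 1.3(532.83) + 1.4(305.14) + 0.7(103.56) = 1192.37
(3) 1.4(532.83) = 745.96
(4) 1.35(532.83) + 1.0(103.56) + 0.5(278.28) = 962.02
(5) 0.9(532.83) - 0.6(103.56) = 417.41
Combination 1 governs: N_u = 1375.48 kN.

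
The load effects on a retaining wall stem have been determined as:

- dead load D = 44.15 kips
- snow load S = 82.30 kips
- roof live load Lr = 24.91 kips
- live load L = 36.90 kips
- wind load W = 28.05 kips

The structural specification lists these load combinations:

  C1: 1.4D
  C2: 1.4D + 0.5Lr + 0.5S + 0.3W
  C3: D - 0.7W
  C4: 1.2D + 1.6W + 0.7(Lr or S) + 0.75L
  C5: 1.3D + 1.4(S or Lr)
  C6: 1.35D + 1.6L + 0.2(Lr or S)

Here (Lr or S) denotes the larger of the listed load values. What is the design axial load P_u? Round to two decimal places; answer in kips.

183.15 kips

(Lr or S) → S = 82.30 kips; (S or Lr) → S = 82.30 kips.
C1: 1.4(44.15) = 61.81
C2: 1.4(44.15) + 0.5(24.91) + 0.5(82.30) + 0.3(28.05) = 123.83
C3: 1.0(44.15) - 0.7(28.05) = 24.52
C4: 1.2(44.15) + 1.6(28.05) + 0.7(82.30) + 0.75(36.90) = 183.15
C5: 1.3(44.15) + 1.4(82.30) = 172.62
C6: 1.35(44.15) + 1.6(36.90) + 0.2(82.30) = 135.10
Maximum is from combination 4.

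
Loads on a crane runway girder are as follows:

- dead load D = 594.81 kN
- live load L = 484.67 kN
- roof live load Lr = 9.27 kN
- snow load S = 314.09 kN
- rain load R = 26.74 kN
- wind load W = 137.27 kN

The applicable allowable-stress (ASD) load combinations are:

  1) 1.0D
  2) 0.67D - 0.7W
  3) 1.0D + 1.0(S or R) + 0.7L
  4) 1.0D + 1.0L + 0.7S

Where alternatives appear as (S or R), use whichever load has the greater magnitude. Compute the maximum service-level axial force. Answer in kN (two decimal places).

(S or R) → S = 314.09 kN.
1) 1.0(594.81) = 594.81
2) 0.67(594.81) - 0.7(137.27) = 398.52 - 96.09 = 302.43
3) 1.0(594.81) + 1.0(314.09) + 0.7(484.67) = 594.81 + 314.09 + 339.27 = 1248.17
4) 1.0(594.81) + 1.0(484.67) + 0.7(314.09) = 594.81 + 484.67 + 219.86 = 1299.34
The controlling combination is 4, giving 1299.34 kN.

1299.34 kN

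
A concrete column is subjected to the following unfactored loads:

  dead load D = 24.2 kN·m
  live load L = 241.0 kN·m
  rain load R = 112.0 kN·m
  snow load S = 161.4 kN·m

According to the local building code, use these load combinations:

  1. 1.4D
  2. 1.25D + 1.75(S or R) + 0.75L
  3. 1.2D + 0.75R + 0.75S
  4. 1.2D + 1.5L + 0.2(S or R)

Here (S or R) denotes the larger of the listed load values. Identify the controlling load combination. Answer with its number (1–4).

Combination 2

(S or R) → S = 161.4 kN·m.
1. 1.4(24.2) = 33.9
2. 1.25(24.2) + 1.75(161.4) + 0.75(241.0) = 493.5
3. 1.2(24.2) + 0.75(112.0) + 0.75(161.4) = 29.0 + 84.0 + 121.1 = 234.1
4. 1.2(24.2) + 1.5(241.0) + 0.2(161.4) = 29.0 + 361.5 + 32.3 = 422.8
The largest value is 493.5 kN·m from combination 2.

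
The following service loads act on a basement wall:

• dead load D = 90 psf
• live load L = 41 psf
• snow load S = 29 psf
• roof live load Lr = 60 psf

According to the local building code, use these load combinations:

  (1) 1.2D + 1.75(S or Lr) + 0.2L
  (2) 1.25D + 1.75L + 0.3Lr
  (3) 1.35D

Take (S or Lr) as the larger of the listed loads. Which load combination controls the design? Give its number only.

Combination 1

(S or Lr) → Lr = 60 psf.
(1) 1.2(90) + 1.75(60) + 0.2(41) = 221.2
(2) 1.25(90) + 1.75(41) + 0.3(60) = 202.3
(3) 1.35(90) = 121.5
The largest value is 221.2 psf from combination 1.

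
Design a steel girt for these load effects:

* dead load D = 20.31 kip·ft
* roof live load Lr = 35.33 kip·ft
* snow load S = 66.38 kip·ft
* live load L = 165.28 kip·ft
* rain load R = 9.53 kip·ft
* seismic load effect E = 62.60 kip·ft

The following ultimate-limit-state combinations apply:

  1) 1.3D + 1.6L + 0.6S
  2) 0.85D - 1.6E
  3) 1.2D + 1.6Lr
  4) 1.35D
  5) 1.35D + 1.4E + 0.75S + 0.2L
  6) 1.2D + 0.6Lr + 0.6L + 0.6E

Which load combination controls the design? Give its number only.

1) 1.3(20.31) + 1.6(165.28) + 0.6(66.38) = 330.68
2) 0.85(20.31) - 1.6(62.60) = -82.90
3) 1.2(20.31) + 1.6(35.33) = 80.90
4) 1.35(20.31) = 27.42
5) 1.35(20.31) + 1.4(62.60) + 0.75(66.38) + 0.2(165.28) = 197.90
6) 1.2(20.31) + 0.6(35.33) + 0.6(165.28) + 0.6(62.60) = 182.30
The largest value is 330.68 kip·ft from combination 1.

Combination 1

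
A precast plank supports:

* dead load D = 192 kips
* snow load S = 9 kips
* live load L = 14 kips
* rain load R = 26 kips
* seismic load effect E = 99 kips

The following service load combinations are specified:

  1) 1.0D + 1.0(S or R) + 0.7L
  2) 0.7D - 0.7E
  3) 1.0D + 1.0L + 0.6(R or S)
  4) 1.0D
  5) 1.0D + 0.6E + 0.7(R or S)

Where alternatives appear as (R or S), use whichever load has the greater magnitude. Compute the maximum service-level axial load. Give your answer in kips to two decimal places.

269.60 kips

(S or R) → R = 26 kips; (R or S) → R = 26 kips.
1) 1.0(192) + 1.0(26) + 0.7(14) = 192.00 + 26.00 + 9.80 = 227.80
2) 0.7(192) - 0.7(99) = 134.40 - 69.30 = 65.10
3) 1.0(192) + 1.0(14) + 0.6(26) = 192.00 + 14.00 + 15.60 = 221.60
4) 1.0(192) = 192.00
5) 1.0(192) + 0.6(99) + 0.7(26) = 192.00 + 59.40 + 18.20 = 269.60
Combination 5 governs: P = 269.60 kips.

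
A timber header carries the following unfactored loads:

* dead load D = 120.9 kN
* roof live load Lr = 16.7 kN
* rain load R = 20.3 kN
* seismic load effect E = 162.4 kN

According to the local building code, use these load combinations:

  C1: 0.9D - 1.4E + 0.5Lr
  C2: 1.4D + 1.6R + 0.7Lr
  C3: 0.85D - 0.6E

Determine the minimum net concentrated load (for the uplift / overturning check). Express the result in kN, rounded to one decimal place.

C1: 0.9(120.9) - 1.4(162.4) + 0.5(16.7) = 108.8 - 227.4 + 8.4 = -110.2
C2: 1.4(120.9) + 1.6(20.3) + 0.7(16.7) = 213.4
C3: 0.85(120.9) - 0.6(162.4) = 5.3
Combination 1 gives the minimum: -110.2 kN.

-110.2 kN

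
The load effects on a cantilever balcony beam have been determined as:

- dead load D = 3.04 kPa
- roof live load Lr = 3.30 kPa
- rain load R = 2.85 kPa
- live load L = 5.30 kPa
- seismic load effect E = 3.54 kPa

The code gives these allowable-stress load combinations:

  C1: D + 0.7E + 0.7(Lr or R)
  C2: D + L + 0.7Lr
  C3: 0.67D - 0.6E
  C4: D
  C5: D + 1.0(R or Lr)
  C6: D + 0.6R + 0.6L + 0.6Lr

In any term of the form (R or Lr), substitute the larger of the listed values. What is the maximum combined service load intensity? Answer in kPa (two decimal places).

(Lr or R) → Lr = 3.30 kPa; (R or Lr) → Lr = 3.30 kPa.
C1: 1.0(3.04) + 0.7(3.54) + 0.7(3.30) = 3.04 + 2.48 + 2.31 = 7.83
C2: 1.0(3.04) + 1.0(5.30) + 0.7(3.30) = 3.04 + 5.30 + 2.31 = 10.65
C3: 0.67(3.04) - 0.6(3.54) = -0.09
C4: 1.0(3.04) = 3.04
C5: 1.0(3.04) + 1.0(3.30) = 3.04 + 3.30 = 6.34
C6: 1.0(3.04) + 0.6(2.85) + 0.6(5.30) + 0.6(3.30) = 3.04 + 1.71 + 3.18 + 1.98 = 9.91
Maximum is from combination 2.

10.65 kPa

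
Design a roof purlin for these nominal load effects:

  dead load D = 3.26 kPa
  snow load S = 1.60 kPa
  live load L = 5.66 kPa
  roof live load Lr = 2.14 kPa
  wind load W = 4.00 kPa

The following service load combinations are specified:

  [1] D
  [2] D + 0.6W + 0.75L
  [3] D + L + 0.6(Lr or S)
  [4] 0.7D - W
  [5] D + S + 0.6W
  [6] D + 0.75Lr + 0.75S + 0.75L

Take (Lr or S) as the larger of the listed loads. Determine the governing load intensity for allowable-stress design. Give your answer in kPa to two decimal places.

10.31 kPa

(Lr or S) → Lr = 2.14 kPa.
[1] 1.0(3.26) = 3.26
[2] 1.0(3.26) + 0.6(4.00) + 0.75(5.66) = 3.26 + 2.40 + 4.25 = 9.91
[3] 1.0(3.26) + 1.0(5.66) + 0.6(2.14) = 3.26 + 5.66 + 1.28 = 10.20
[4] 0.7(3.26) - 1.0(4.00) = 2.28 - 4.00 = -1.72
[5] 1.0(3.26) + 1.0(1.60) + 0.6(4.00) = 3.26 + 1.60 + 2.40 = 7.26
[6] 1.0(3.26) + 0.75(2.14) + 0.75(1.60) + 0.75(5.66) = 10.31
Combination 6 governs: q = 10.31 kPa.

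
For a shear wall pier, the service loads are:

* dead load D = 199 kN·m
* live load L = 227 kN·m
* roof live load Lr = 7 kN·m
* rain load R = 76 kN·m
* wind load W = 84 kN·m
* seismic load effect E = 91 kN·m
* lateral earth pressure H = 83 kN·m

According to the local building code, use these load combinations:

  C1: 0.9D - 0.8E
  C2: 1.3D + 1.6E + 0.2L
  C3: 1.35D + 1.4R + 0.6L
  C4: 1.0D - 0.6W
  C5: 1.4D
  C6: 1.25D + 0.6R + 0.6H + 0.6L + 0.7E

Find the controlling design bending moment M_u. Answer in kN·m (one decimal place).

544.1 kN·m

C1: 0.9(199) - 0.8(91) = 179.1 - 72.8 = 106.3
C2: 1.3(199) + 1.6(91) + 0.2(227) = 258.7 + 145.6 + 45.4 = 449.7
C3: 1.35(199) + 1.4(76) + 0.6(227) = 268.7 + 106.4 + 136.2 = 511.3
C4: 1.0(199) - 0.6(84) = 199.0 - 50.4 = 148.6
C5: 1.4(199) = 278.6
C6: 1.25(199) + 0.6(76) + 0.6(83) + 0.6(227) + 0.7(91) = 248.8 + 45.6 + 49.8 + 136.2 + 63.7 = 544.1
Combination 6 governs: M_u = 544.1 kN·m.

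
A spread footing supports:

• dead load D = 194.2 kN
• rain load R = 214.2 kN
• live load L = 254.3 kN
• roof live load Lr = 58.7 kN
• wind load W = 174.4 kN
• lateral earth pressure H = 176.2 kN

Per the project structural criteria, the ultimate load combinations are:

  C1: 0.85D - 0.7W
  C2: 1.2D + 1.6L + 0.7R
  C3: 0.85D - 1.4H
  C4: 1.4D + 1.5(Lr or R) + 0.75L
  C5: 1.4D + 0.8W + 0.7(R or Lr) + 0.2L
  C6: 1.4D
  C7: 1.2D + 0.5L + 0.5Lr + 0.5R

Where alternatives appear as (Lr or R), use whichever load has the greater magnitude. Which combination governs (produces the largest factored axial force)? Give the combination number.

(Lr or R) → R = 214.2 kN; (R or Lr) → R = 214.2 kN.
C1: 0.85(194.2) - 0.7(174.4) = 165.07 - 122.08 = 42.99
C2: 1.2(194.2) + 1.6(254.3) + 0.7(214.2) = 233.04 + 406.88 + 149.94 = 789.86
C3: 0.85(194.2) - 1.4(176.2) = 165.07 - 246.68 = -81.61
C4: 1.4(194.2) + 1.5(214.2) + 0.75(254.3) = 271.88 + 321.30 + 190.73 = 783.91
C5: 1.4(194.2) + 0.8(174.4) + 0.7(214.2) + 0.2(254.3) = 271.88 + 139.52 + 149.94 + 50.86 = 612.20
C6: 1.4(194.2) = 271.88
C7: 1.2(194.2) + 0.5(254.3) + 0.5(58.7) + 0.5(214.2) = 233.04 + 127.15 + 29.35 + 107.10 = 496.64
The largest value is 789.86 kN from combination 2.

Combination 2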